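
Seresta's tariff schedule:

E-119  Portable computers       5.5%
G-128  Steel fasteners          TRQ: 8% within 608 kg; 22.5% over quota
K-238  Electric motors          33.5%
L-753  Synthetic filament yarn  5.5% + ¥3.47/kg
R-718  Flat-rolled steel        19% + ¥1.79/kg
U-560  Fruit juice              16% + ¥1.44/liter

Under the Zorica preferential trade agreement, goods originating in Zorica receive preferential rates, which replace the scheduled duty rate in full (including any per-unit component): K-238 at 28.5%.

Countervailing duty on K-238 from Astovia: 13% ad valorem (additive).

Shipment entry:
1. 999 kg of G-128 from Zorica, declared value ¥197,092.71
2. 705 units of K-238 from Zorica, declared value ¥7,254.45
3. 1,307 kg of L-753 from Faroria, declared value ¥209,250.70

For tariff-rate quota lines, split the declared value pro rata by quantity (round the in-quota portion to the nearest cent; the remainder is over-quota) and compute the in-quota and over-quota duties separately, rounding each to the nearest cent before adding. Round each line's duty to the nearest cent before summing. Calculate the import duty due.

¥45,064.38

Line 1 (G-128, Zorica, 999 kg, ¥197,092.71):
Code G-128 is under a tariff-rate quota (threshold 608 kg). In-quota: 608 kg at 8%; over-quota: 391 kg at 22.5%.
Pro-rata value split: in-quota = ¥197,092.71 × 608/999 = ¥119,952.32; over-quota = ¥197,092.71 − ¥119,952.32 = ¥77,140.39.
In-quota duty = ¥119,952.32 × 8% = ¥9,596.19. Over-quota duty = ¥77,140.39 × 22.5% = ¥17,356.59.
Line duty = ¥9,596.19 + ¥17,356.59 = ¥26,952.78.
Line 2 (K-238, Zorica, 705 units, ¥7,254.45):
Base rate for K-238 is 33.5%.
Origin Zorica qualifies under the Seresta–Zorica agreement and K-238 is covered: preferential rate 28.5% applies instead.
The additional-duty order on K-238 targets Astovia, not Zorica; it does not apply.
Duty = ¥7,254.45 × 28.5% = ¥2,067.52.
Line 3 (L-753, Faroria, 1,307 kg, ¥209,250.70):
Base rate for L-753 is 5.5% + ¥3.47/kg.
Duty = ¥209,250.70 × 5.5% + 1,307 × ¥3.47 = ¥16,044.08.
Total = ¥26,952.78 + ¥2,067.52 + ¥16,044.08 = ¥45,064.38.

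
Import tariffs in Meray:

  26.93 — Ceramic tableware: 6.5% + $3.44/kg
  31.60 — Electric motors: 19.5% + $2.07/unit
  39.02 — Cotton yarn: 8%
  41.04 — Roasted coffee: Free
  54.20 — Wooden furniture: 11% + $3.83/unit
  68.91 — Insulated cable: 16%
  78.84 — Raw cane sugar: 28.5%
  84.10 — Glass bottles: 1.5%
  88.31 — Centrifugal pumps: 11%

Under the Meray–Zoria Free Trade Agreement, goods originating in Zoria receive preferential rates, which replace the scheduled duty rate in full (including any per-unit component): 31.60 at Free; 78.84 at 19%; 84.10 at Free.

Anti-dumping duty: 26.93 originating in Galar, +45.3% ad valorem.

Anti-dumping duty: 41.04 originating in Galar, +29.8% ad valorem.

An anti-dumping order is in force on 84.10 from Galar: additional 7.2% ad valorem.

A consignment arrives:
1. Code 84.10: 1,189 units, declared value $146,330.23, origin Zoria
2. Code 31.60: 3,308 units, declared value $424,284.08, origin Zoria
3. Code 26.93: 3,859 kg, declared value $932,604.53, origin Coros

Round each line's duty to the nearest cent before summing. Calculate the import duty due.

Line 1 (84.10, Zoria, 1,189 units, $146,330.23):
Base rate for 84.10 is 1.5%.
Origin Zoria qualifies under the Meray–Zoria agreement and 84.10 is covered: preferential rate Free applies instead.
The additional-duty order on 84.10 targets Galar, not Zoria; it does not apply.
Duty = $146,330.23 × 0% = $0.00.
Line 2 (31.60, Zoria, 3,308 units, $424,284.08):
Base rate for 31.60 is 19.5% + $2.07/unit.
Origin Zoria qualifies under the Meray–Zoria agreement and 31.60 is covered: preferential rate Free applies instead.
Duty = $424,284.08 × 0% = $0.00.
Line 3 (26.93, Coros, 3,859 kg, $932,604.53):
Base rate for 26.93 is 6.5% + $3.44/kg.
The additional-duty order on 26.93 targets Galar, not Coros; it does not apply.
Duty = $932,604.53 × 6.5% + 3,859 × $3.44 = $73,894.25.
Total = $0.00 + $0.00 + $73,894.25 = $73,894.25.

$73,894.25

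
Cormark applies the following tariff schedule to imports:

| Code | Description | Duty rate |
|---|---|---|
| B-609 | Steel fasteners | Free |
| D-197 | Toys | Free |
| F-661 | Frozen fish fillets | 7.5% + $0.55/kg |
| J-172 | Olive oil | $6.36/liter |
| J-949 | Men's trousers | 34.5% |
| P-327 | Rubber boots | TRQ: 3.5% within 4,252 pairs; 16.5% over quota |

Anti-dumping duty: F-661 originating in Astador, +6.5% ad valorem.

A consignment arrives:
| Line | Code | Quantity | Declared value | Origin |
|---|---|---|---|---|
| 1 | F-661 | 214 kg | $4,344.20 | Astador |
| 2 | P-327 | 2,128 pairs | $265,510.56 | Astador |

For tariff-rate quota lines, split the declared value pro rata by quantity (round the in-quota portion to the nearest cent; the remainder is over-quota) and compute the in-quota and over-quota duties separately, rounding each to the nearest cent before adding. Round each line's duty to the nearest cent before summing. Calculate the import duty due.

$10,018.76

Line 1 (F-661, Astador, 214 kg, $4,344.20):
Base rate for F-661 is 7.5% + $0.55/kg.
Additional duty on F-661 from Astador: +6.5%. Applied ad valorem rate: 7.5% + 6.5% = 14%.
Duty = $4,344.20 × 14% + 214 × $0.55 = $725.89.
Line 2 (P-327, Astador, 2,128 pairs, $265,510.56):
Code P-327 is under a tariff-rate quota (threshold 4,252 pairs). Quantity 2,128 pairs is within the quota, so the in-quota rate 3.5% applies to the full value.
Duty = $265,510.56 × 3.5% = $9,292.87.
Total = $725.89 + $9,292.87 = $10,018.76.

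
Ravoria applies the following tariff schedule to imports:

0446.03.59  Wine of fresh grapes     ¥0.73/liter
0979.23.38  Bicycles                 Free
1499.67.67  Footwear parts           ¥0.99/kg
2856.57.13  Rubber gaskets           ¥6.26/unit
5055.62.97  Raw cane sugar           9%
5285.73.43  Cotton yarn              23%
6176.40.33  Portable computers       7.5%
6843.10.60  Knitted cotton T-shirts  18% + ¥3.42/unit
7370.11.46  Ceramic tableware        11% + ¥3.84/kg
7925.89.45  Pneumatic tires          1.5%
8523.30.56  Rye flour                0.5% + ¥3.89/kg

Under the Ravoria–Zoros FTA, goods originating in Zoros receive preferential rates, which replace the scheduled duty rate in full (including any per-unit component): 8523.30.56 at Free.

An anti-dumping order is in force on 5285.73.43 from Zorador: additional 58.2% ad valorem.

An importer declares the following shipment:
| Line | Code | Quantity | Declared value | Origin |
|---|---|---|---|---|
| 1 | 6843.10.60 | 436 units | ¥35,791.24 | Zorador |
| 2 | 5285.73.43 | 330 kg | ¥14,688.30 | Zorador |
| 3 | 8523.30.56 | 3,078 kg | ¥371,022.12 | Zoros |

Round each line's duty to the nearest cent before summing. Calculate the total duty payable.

Line 1 (6843.10.60, Zorador, 436 units, ¥35,791.24):
Base rate for 6843.10.60 is 18% + ¥3.42/unit.
Duty = ¥35,791.24 × 18% + 436 × ¥3.42 = ¥7,933.54.
Line 2 (5285.73.43, Zorador, 330 kg, ¥14,688.30):
Base rate for 5285.73.43 is 23%.
Additional duty on 5285.73.43 from Zorador: +58.2%. Applied ad valorem rate: 23% + 58.2% = 81.2%.
Duty = ¥14,688.30 × 81.2% = ¥11,926.90.
Line 3 (8523.30.56, Zoros, 3,078 kg, ¥371,022.12):
Base rate for 8523.30.56 is 0.5% + ¥3.89/kg.
Origin Zoros qualifies under the Ravoria–Zoros agreement and 8523.30.56 is covered: preferential rate Free applies instead.
Duty = ¥371,022.12 × 0% = ¥0.00.
Total = ¥7,933.54 + ¥11,926.90 + ¥0.00 = ¥19,860.44.

¥19,860.44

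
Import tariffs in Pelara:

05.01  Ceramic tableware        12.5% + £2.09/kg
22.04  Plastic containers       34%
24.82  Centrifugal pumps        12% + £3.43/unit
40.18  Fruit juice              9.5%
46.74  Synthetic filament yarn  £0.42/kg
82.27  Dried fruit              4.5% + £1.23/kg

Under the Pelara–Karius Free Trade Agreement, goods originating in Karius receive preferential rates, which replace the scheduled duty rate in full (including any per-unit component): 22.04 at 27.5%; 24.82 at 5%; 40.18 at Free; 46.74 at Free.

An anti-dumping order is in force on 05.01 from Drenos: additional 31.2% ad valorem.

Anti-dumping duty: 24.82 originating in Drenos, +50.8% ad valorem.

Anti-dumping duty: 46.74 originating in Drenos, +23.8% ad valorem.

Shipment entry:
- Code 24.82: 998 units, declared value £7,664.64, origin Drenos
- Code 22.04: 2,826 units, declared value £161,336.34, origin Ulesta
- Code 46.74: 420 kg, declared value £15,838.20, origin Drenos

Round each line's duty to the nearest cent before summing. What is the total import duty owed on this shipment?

Line 1 (24.82, Drenos, 998 units, £7,664.64):
Base rate for 24.82 is 12% + £3.43/unit.
24.82 has an FTA preferential rate, but origin Drenos is not Karius; base rate stands.
Additional duty on 24.82 from Drenos: +50.8%. Applied ad valorem rate: 12% + 50.8% = 62.8%.
Duty = £7,664.64 × 62.8% + 998 × £3.43 = £8,236.53.
Line 2 (22.04, Ulesta, 2,826 units, £161,336.34):
Base rate for 22.04 is 34%.
22.04 has an FTA preferential rate, but origin Ulesta is not Karius; base rate stands.
Duty = £161,336.34 × 34% = £54,854.36.
Line 3 (46.74, Drenos, 420 kg, £15,838.20):
Base rate for 46.74 is £0.42/kg.
46.74 has an FTA preferential rate, but origin Drenos is not Karius; base rate stands.
Additional duty on 46.74 from Drenos: +23.8% ad valorem. Applied ad valorem rate = 23.8%.
Duty = £15,838.20 × 23.8% + 420 × £0.42 = £3,945.89.
Total = £8,236.53 + £54,854.36 + £3,945.89 = £67,036.78.

£67,036.78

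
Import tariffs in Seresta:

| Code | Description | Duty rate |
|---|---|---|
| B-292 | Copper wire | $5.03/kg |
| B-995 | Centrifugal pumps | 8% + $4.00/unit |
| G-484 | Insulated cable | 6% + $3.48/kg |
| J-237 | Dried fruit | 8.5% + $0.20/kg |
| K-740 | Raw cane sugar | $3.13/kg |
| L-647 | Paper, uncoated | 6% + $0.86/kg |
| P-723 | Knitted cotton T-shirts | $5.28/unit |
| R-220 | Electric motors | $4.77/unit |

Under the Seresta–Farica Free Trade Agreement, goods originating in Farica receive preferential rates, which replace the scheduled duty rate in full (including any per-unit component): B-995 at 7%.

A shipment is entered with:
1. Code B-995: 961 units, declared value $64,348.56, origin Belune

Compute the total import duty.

$8,991.88

Line 1 (B-995, Belune, 961 units, $64,348.56):
Base rate for B-995 is 8% + $4.00/unit.
B-995 has an FTA preferential rate, but origin Belune is not Farica; base rate stands.
Duty = $64,348.56 × 8% + 961 × $4.00 = $8,991.88.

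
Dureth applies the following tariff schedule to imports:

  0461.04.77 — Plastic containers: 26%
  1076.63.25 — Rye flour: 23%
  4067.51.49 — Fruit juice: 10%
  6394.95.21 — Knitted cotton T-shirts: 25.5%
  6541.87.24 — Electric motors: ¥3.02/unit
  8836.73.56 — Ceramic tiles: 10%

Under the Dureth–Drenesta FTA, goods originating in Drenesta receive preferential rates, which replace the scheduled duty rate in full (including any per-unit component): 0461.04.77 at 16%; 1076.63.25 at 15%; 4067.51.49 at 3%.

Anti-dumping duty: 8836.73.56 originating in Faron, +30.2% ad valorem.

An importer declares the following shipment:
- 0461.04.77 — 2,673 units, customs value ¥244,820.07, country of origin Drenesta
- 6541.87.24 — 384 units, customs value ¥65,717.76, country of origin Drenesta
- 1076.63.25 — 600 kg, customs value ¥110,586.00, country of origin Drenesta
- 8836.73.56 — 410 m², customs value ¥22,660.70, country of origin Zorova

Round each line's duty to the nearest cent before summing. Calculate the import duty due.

¥59,184.86

Line 1 (0461.04.77, Drenesta, 2,673 units, ¥244,820.07):
Base rate for 0461.04.77 is 26%.
Origin Drenesta qualifies under the Dureth–Drenesta agreement and 0461.04.77 is covered: preferential rate 16% applies instead.
Duty = ¥244,820.07 × 16% = ¥39,171.21.
Line 2 (6541.87.24, Drenesta, 384 units, ¥65,717.76):
Base rate for 6541.87.24 is ¥3.02/unit.
Origin Drenesta is the FTA partner but 6541.87.24 is not on the preference list; base rate stands.
Duty = 384 × ¥3.02 = ¥1,159.68.
Line 3 (1076.63.25, Drenesta, 600 kg, ¥110,586.00):
Base rate for 1076.63.25 is 23%.
Origin Drenesta qualifies under the Dureth–Drenesta agreement and 1076.63.25 is covered: preferential rate 15% applies instead.
Duty = ¥110,586.00 × 15% = ¥16,587.90.
Line 4 (8836.73.56, Zorova, 410 m², ¥22,660.70):
Base rate for 8836.73.56 is 10%.
The additional-duty order on 8836.73.56 targets Faron, not Zorova; it does not apply.
Duty = ¥22,660.70 × 10% = ¥2,266.07.
Total = ¥39,171.21 + ¥1,159.68 + ¥16,587.90 + ¥2,266.07 = ¥59,184.86.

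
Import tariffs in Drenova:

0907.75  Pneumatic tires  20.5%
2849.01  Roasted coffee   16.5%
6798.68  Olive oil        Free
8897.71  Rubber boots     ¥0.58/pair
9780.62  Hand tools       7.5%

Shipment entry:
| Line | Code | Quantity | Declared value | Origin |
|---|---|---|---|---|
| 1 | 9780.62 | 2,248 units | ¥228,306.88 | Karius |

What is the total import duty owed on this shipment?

Line 1 (9780.62, Karius, 2,248 units, ¥228,306.88):
Base rate for 9780.62 is 7.5%.
Duty = ¥228,306.88 × 7.5% = ¥17,123.02.

¥17,123.02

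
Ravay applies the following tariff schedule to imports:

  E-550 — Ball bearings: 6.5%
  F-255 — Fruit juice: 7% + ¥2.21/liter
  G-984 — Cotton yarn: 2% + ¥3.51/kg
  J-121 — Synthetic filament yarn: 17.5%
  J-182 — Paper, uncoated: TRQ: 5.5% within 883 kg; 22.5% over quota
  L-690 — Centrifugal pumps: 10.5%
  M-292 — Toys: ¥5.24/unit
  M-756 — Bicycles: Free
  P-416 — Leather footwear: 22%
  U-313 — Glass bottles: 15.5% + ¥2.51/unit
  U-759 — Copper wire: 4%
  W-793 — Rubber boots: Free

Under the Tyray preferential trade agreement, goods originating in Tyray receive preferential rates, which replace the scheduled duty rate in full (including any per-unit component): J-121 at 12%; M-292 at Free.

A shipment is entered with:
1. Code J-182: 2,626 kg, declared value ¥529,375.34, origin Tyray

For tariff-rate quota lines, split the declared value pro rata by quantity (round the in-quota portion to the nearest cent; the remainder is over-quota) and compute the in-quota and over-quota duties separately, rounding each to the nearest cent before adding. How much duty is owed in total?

¥88,848.78

Line 1 (J-182, Tyray, 2,626 kg, ¥529,375.34):
Code J-182 is under a tariff-rate quota (threshold 883 kg). In-quota: 883 kg at 5.5%; over-quota: 1,743 kg at 22.5%.
Pro-rata value split: in-quota = ¥529,375.34 × 883/2,626 = ¥178,003.97; over-quota = ¥529,375.34 − ¥178,003.97 = ¥351,371.37.
In-quota duty = ¥178,003.97 × 5.5% = ¥9,790.22. Over-quota duty = ¥351,371.37 × 22.5% = ¥79,058.56.
Line duty = ¥9,790.22 + ¥79,058.56 = ¥88,848.78.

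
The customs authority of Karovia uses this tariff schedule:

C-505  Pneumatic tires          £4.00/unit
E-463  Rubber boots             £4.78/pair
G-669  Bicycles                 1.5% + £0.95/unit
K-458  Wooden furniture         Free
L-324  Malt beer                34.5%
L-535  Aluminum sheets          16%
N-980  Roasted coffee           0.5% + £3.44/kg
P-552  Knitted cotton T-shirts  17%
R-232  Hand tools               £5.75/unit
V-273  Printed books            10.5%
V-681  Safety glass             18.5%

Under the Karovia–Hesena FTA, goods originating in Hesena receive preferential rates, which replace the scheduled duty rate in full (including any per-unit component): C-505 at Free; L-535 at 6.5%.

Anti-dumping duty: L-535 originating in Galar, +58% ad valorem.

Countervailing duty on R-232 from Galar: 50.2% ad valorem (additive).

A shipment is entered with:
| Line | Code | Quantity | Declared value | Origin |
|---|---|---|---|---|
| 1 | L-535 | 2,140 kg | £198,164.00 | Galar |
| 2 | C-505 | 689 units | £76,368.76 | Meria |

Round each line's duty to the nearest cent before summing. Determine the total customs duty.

£149,397.36

Line 1 (L-535, Galar, 2,140 kg, £198,164.00):
Base rate for L-535 is 16%.
L-535 has an FTA preferential rate, but origin Galar is not Hesena; base rate stands.
Additional duty on L-535 from Galar: +58%. Applied ad valorem rate: 16% + 58% = 74%.
Duty = £198,164.00 × 74% = £146,641.36.
Line 2 (C-505, Meria, 689 units, £76,368.76):
Base rate for C-505 is £4.00/unit.
C-505 has an FTA preferential rate, but origin Meria is not Hesena; base rate stands.
Duty = 689 × £4.00 = £2,756.00.
Total = £146,641.36 + £2,756.00 = £149,397.36.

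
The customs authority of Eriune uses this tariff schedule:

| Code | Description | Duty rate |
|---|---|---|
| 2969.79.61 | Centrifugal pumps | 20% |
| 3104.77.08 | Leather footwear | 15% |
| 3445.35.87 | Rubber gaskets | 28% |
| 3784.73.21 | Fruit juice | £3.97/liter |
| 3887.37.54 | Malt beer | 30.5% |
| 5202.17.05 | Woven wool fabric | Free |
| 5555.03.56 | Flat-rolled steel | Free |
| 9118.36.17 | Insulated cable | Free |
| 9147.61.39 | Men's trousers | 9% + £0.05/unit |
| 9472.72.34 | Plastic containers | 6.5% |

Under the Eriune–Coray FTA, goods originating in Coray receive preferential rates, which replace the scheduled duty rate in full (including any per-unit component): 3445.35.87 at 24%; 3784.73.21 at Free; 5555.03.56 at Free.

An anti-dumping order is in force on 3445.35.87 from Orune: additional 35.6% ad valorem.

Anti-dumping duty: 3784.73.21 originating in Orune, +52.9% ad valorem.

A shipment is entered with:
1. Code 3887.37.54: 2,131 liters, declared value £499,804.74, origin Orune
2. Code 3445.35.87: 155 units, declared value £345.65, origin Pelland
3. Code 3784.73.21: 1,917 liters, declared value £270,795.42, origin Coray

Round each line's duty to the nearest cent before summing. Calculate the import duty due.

£152,537.23

Line 1 (3887.37.54, Orune, 2,131 liters, £499,804.74):
Base rate for 3887.37.54 is 30.5%.
Duty = £499,804.74 × 30.5% = £152,440.45.
Line 2 (3445.35.87, Pelland, 155 units, £345.65):
Base rate for 3445.35.87 is 28%.
3445.35.87 has an FTA preferential rate, but origin Pelland is not Coray; base rate stands.
The additional-duty order on 3445.35.87 targets Orune, not Pelland; it does not apply.
Duty = £345.65 × 28% = £96.78.
Line 3 (3784.73.21, Coray, 1,917 liters, £270,795.42):
Base rate for 3784.73.21 is £3.97/liter.
Origin Coray qualifies under the Eriune–Coray agreement and 3784.73.21 is covered: preferential rate Free applies instead.
The additional-duty order on 3784.73.21 targets Orune, not Coray; it does not apply.
Duty = £270,795.42 × 0% = £0.00.
Total = £152,440.45 + £96.78 + £0.00 = £152,537.23.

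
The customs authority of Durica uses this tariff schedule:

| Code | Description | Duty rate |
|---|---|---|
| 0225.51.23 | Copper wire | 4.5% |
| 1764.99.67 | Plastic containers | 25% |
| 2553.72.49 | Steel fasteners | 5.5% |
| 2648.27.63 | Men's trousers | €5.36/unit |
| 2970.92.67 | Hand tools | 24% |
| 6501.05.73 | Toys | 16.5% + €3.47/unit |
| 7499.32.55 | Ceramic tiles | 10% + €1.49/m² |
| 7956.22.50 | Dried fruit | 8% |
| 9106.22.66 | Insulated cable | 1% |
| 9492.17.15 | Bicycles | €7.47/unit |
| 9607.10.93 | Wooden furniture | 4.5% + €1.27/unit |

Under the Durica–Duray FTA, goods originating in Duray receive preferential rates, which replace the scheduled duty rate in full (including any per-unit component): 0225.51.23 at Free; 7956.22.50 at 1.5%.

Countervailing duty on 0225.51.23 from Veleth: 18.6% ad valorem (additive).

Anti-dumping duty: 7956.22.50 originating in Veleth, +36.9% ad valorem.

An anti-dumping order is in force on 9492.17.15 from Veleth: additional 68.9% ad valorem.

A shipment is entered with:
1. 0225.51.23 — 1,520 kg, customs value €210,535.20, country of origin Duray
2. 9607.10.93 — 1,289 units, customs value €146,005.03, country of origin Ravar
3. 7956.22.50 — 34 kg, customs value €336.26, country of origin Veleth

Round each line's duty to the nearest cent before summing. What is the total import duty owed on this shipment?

€8,358.24

Line 1 (0225.51.23, Duray, 1,520 kg, €210,535.20):
Base rate for 0225.51.23 is 4.5%.
Origin Duray qualifies under the Durica–Duray agreement and 0225.51.23 is covered: preferential rate Free applies instead.
The additional-duty order on 0225.51.23 targets Veleth, not Duray; it does not apply.
Duty = €210,535.20 × 0% = €0.00.
Line 2 (9607.10.93, Ravar, 1,289 units, €146,005.03):
Base rate for 9607.10.93 is 4.5% + €1.27/unit.
Duty = €146,005.03 × 4.5% + 1,289 × €1.27 = €8,207.26.
Line 3 (7956.22.50, Veleth, 34 kg, €336.26):
Base rate for 7956.22.50 is 8%.
7956.22.50 has an FTA preferential rate, but origin Veleth is not Duray; base rate stands.
Additional duty on 7956.22.50 from Veleth: +36.9%. Applied ad valorem rate: 8% + 36.9% = 44.9%.
Duty = €336.26 × 44.9% = €150.98.
Total = €0.00 + €8,207.26 + €150.98 = €8,358.24.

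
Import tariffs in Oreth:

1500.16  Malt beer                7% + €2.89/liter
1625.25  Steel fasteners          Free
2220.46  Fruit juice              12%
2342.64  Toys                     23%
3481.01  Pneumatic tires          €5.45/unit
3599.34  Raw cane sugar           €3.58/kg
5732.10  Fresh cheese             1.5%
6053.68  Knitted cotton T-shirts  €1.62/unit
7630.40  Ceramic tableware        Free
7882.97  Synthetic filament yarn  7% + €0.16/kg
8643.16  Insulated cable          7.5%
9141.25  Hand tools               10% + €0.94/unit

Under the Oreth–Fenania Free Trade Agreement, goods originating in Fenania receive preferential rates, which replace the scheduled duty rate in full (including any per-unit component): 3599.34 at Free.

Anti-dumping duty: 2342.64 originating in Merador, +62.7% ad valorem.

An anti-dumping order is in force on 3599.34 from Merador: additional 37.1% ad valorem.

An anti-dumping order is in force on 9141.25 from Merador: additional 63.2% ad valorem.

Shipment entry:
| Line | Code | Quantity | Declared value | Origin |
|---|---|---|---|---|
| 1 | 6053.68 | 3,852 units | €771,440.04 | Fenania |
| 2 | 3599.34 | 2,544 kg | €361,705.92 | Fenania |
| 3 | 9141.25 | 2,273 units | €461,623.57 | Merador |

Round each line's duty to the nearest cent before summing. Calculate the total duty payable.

Line 1 (6053.68, Fenania, 3,852 units, €771,440.04):
Base rate for 6053.68 is €1.62/unit.
Origin Fenania is the FTA partner but 6053.68 is not on the preference list; base rate stands.
Duty = 3,852 × €1.62 = €6,240.24.
Line 2 (3599.34, Fenania, 2,544 kg, €361,705.92):
Base rate for 3599.34 is €3.58/kg.
Origin Fenania qualifies under the Oreth–Fenania agreement and 3599.34 is covered: preferential rate Free applies instead.
The additional-duty order on 3599.34 targets Merador, not Fenania; it does not apply.
Duty = €361,705.92 × 0% = €0.00.
Line 3 (9141.25, Merador, 2,273 units, €461,623.57):
Base rate for 9141.25 is 10% + €0.94/unit.
Additional duty on 9141.25 from Merador: +63.2%. Applied ad valorem rate: 10% + 63.2% = 73.2%.
Duty = €461,623.57 × 73.2% + 2,273 × €0.94 = €340,045.07.
Total = €6,240.24 + €0.00 + €340,045.07 = €346,285.31.

€346,285.31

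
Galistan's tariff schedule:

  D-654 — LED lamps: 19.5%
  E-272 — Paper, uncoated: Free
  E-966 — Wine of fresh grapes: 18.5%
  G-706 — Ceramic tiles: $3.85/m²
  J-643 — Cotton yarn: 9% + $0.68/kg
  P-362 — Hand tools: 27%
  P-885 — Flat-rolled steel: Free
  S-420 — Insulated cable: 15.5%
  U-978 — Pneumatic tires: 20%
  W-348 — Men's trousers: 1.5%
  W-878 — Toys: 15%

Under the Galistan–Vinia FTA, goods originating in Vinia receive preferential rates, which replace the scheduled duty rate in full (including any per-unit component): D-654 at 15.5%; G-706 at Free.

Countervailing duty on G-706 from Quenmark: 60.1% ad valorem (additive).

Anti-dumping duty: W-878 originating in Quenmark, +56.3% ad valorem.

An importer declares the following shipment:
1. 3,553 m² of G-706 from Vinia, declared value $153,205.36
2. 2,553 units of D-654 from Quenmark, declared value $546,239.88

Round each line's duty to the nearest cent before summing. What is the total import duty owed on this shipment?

Line 1 (G-706, Vinia, 3,553 m², $153,205.36):
Base rate for G-706 is $3.85/m².
Origin Vinia qualifies under the Galistan–Vinia agreement and G-706 is covered: preferential rate Free applies instead.
The additional-duty order on G-706 targets Quenmark, not Vinia; it does not apply.
Duty = $153,205.36 × 0% = $0.00.
Line 2 (D-654, Quenmark, 2,553 units, $546,239.88):
Base rate for D-654 is 19.5%.
D-654 has an FTA preferential rate, but origin Quenmark is not Vinia; base rate stands.
Duty = $546,239.88 × 19.5% = $106,516.78.
Total = $0.00 + $106,516.78 = $106,516.78.

$106,516.78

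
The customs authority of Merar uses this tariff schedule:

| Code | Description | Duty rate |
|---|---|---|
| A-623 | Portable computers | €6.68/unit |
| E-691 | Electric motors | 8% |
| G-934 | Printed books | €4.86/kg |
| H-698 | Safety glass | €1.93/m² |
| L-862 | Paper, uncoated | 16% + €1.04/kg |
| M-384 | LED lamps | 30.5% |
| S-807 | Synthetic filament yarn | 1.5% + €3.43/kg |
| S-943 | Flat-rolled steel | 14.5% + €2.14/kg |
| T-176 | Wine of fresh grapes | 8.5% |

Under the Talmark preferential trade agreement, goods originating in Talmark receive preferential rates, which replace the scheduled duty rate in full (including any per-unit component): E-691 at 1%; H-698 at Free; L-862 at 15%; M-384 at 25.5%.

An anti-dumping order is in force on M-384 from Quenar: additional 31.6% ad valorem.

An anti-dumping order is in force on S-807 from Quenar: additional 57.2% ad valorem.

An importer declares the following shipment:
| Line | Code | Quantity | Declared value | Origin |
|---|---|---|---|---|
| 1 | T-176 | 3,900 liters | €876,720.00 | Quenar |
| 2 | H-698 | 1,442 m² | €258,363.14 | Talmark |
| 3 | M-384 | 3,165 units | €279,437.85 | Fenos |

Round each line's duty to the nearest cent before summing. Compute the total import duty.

Line 1 (T-176, Quenar, 3,900 liters, €876,720.00):
Base rate for T-176 is 8.5%.
Duty = €876,720.00 × 8.5% = €74,521.20.
Line 2 (H-698, Talmark, 1,442 m², €258,363.14):
Base rate for H-698 is €1.93/m².
Origin Talmark qualifies under the Merar–Talmark agreement and H-698 is covered: preferential rate Free applies instead.
Duty = €258,363.14 × 0% = €0.00.
Line 3 (M-384, Fenos, 3,165 units, €279,437.85):
Base rate for M-384 is 30.5%.
M-384 has an FTA preferential rate, but origin Fenos is not Talmark; base rate stands.
The additional-duty order on M-384 targets Quenar, not Fenos; it does not apply.
Duty = €279,437.85 × 30.5% = €85,228.54.
Total = €74,521.20 + €0.00 + €85,228.54 = €159,749.74.

€159,749.74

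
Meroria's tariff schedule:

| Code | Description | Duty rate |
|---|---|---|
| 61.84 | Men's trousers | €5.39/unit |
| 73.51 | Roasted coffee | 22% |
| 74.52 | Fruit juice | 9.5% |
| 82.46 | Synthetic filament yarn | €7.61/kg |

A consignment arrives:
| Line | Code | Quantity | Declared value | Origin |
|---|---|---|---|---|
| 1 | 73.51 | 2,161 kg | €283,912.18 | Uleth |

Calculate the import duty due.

Line 1 (73.51, Uleth, 2,161 kg, €283,912.18):
Base rate for 73.51 is 22%.
Duty = €283,912.18 × 22% = €62,460.68.

€62,460.68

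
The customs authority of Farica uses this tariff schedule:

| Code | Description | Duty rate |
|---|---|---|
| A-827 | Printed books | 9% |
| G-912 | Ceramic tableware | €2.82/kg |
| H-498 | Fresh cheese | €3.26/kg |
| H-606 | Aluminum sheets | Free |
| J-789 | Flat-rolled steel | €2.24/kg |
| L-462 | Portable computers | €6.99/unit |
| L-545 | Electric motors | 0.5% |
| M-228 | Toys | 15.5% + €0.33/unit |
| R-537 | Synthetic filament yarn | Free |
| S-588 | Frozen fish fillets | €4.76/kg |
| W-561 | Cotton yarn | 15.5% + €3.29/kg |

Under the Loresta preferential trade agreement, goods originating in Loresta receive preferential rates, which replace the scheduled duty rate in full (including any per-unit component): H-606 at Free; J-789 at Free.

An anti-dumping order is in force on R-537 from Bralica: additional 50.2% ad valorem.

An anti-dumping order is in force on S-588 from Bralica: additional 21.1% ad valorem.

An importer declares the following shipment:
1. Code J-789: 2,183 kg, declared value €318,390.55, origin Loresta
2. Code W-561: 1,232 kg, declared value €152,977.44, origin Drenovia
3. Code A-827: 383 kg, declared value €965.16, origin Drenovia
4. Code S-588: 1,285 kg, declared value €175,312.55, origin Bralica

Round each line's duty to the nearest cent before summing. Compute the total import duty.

€70,959.19

Line 1 (J-789, Loresta, 2,183 kg, €318,390.55):
Base rate for J-789 is €2.24/kg.
Origin Loresta qualifies under the Farica–Loresta agreement and J-789 is covered: preferential rate Free applies instead.
Duty = €318,390.55 × 0% = €0.00.
Line 2 (W-561, Drenovia, 1,232 kg, €152,977.44):
Base rate for W-561 is 15.5% + €3.29/kg.
Duty = €152,977.44 × 15.5% + 1,232 × €3.29 = €27,764.78.
Line 3 (A-827, Drenovia, 383 kg, €965.16):
Base rate for A-827 is 9%.
Duty = €965.16 × 9% = €86.86.
Line 4 (S-588, Bralica, 1,285 kg, €175,312.55):
Base rate for S-588 is €4.76/kg.
Additional duty on S-588 from Bralica: +21.1% ad valorem. Applied ad valorem rate = 21.1%.
Duty = €175,312.55 × 21.1% + 1,285 × €4.76 = €43,107.55.
Total = €0.00 + €27,764.78 + €86.86 + €43,107.55 = €70,959.19.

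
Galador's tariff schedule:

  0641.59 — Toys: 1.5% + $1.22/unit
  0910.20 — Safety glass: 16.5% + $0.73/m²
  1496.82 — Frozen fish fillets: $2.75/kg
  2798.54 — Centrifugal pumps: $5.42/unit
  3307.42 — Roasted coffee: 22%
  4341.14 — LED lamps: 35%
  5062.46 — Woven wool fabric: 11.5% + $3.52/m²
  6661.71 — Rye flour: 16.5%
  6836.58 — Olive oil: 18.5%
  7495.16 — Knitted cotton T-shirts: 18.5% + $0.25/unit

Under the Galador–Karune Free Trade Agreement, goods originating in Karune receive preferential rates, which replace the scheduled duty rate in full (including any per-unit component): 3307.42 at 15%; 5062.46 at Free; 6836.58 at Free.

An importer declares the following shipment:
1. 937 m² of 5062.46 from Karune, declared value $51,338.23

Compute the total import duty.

Line 1 (5062.46, Karune, 937 m², $51,338.23):
Base rate for 5062.46 is 11.5% + $3.52/m².
Origin Karune qualifies under the Galador–Karune agreement and 5062.46 is covered: preferential rate Free applies instead.
Duty = $51,338.23 × 0% = $0.00.

$0.00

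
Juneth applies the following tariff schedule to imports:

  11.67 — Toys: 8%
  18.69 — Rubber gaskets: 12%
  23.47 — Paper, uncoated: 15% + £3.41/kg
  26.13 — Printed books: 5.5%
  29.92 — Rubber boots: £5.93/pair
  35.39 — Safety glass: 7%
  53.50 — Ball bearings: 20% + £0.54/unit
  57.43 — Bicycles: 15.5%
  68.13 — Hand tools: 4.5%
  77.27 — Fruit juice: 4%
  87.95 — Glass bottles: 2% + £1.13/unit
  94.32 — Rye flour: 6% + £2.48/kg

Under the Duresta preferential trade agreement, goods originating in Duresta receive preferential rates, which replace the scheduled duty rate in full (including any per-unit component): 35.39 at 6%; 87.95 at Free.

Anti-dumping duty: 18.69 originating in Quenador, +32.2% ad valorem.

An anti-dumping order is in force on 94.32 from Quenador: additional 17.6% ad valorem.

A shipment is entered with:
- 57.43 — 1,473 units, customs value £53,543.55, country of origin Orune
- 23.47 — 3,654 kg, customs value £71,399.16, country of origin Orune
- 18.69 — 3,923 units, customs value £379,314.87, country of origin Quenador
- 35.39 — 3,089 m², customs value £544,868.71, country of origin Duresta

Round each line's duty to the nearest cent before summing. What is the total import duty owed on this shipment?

Line 1 (57.43, Orune, 1,473 units, £53,543.55):
Base rate for 57.43 is 15.5%.
Duty = £53,543.55 × 15.5% = £8,299.25.
Line 2 (23.47, Orune, 3,654 kg, £71,399.16):
Base rate for 23.47 is 15% + £3.41/kg.
Duty = £71,399.16 × 15% + 3,654 × £3.41 = £23,170.01.
Line 3 (18.69, Quenador, 3,923 units, £379,314.87):
Base rate for 18.69 is 12%.
Additional duty on 18.69 from Quenador: +32.2%. Applied ad valorem rate: 12% + 32.2% = 44.2%.
Duty = £379,314.87 × 44.2% = £167,657.17.
Line 4 (35.39, Duresta, 3,089 m², £544,868.71):
Base rate for 35.39 is 7%.
Origin Duresta qualifies under the Juneth–Duresta agreement and 35.39 is covered: preferential rate 6% applies instead.
Duty = £544,868.71 × 6% = £32,692.12.
Total = £8,299.25 + £23,170.01 + £167,657.17 + £32,692.12 = £231,818.55.

£231,818.55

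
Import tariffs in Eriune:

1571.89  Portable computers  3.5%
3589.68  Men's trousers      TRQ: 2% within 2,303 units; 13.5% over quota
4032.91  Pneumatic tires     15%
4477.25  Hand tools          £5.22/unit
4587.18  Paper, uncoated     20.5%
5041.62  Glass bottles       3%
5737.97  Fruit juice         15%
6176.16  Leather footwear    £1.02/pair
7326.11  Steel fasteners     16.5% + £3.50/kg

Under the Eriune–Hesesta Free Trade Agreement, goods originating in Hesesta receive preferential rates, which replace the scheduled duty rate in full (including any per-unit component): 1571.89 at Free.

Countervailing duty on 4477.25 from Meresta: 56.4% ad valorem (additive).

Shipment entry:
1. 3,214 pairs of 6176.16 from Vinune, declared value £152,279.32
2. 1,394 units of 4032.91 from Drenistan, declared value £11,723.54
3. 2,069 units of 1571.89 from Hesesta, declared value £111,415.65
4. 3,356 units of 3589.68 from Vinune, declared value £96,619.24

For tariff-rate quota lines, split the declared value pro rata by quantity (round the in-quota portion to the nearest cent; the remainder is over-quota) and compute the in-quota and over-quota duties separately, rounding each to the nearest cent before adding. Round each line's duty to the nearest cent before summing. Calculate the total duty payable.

£10,455.52

Line 1 (6176.16, Vinune, 3,214 pairs, £152,279.32):
Base rate for 6176.16 is £1.02/pair.
Duty = 3,214 × £1.02 = £3,278.28.
Line 2 (4032.91, Drenistan, 1,394 units, £11,723.54):
Base rate for 4032.91 is 15%.
Duty = £11,723.54 × 15% = £1,758.53.
Line 3 (1571.89, Hesesta, 2,069 units, £111,415.65):
Base rate for 1571.89 is 3.5%.
Origin Hesesta qualifies under the Eriune–Hesesta agreement and 1571.89 is covered: preferential rate Free applies instead.
Duty = £111,415.65 × 0% = £0.00.
Line 4 (3589.68, Vinune, 3,356 units, £96,619.24):
Code 3589.68 is under a tariff-rate quota (threshold 2,303 units). In-quota: 2,303 units at 2%; over-quota: 1,053 units at 13.5%.
Pro-rata value split: in-quota = £96,619.24 × 2,303/3,356 = £66,303.37; over-quota = £96,619.24 − £66,303.37 = £30,315.87.
In-quota duty = £66,303.37 × 2% = £1,326.07. Over-quota duty = £30,315.87 × 13.5% = £4,092.64.
Line duty = £1,326.07 + £4,092.64 = £5,418.71.
Total = £3,278.28 + £1,758.53 + £0.00 + £5,418.71 = £10,455.52.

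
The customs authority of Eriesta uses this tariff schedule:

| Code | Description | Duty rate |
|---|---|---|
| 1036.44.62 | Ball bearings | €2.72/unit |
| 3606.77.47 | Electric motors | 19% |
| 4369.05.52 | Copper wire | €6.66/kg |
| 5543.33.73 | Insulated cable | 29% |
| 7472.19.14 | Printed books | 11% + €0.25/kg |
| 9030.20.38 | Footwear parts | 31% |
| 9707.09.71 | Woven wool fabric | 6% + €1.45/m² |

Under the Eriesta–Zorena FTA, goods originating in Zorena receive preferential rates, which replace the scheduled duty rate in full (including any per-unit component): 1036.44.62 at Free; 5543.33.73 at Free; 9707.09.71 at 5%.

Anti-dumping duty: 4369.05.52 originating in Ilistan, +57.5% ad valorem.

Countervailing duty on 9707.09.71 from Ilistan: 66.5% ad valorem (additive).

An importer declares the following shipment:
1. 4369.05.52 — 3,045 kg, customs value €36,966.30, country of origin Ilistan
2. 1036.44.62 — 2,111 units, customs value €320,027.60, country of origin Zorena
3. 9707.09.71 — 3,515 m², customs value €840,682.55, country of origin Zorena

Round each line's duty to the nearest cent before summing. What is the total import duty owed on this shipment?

Line 1 (4369.05.52, Ilistan, 3,045 kg, €36,966.30):
Base rate for 4369.05.52 is €6.66/kg.
Additional duty on 4369.05.52 from Ilistan: +57.5% ad valorem. Applied ad valorem rate = 57.5%.
Duty = €36,966.30 × 57.5% + 3,045 × €6.66 = €41,535.32.
Line 2 (1036.44.62, Zorena, 2,111 units, €320,027.60):
Base rate for 1036.44.62 is €2.72/unit.
Origin Zorena qualifies under the Eriesta–Zorena agreement and 1036.44.62 is covered: preferential rate Free applies instead.
Duty = €320,027.60 × 0% = €0.00.
Line 3 (9707.09.71, Zorena, 3,515 m², €840,682.55):
Base rate for 9707.09.71 is 6% + €1.45/m².
Origin Zorena qualifies under the Eriesta–Zorena agreement and 9707.09.71 is covered: preferential rate 5% applies instead.
The additional-duty order on 9707.09.71 targets Ilistan, not Zorena; it does not apply.
Duty = €840,682.55 × 5% = €42,034.13.
Total = €41,535.32 + €0.00 + €42,034.13 = €83,569.45.

€83,569.45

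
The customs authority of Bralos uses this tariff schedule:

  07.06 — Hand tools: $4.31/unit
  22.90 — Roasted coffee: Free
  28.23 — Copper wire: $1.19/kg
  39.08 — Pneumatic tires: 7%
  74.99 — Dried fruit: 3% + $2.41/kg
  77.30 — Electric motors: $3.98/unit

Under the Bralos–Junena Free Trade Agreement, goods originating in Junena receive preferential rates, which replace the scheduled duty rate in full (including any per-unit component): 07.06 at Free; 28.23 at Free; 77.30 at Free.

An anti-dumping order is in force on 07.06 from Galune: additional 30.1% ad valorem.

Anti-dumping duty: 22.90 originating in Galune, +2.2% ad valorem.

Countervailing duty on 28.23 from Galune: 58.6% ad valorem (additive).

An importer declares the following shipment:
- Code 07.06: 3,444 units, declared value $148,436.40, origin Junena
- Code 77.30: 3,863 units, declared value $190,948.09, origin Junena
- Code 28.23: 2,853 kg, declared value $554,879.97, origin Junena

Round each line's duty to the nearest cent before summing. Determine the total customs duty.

$0.00

Line 1 (07.06, Junena, 3,444 units, $148,436.40):
Base rate for 07.06 is $4.31/unit.
Origin Junena qualifies under the Bralos–Junena agreement and 07.06 is covered: preferential rate Free applies instead.
The additional-duty order on 07.06 targets Galune, not Junena; it does not apply.
Duty = $148,436.40 × 0% = $0.00.
Line 2 (77.30, Junena, 3,863 units, $190,948.09):
Base rate for 77.30 is $3.98/unit.
Origin Junena qualifies under the Bralos–Junena agreement and 77.30 is covered: preferential rate Free applies instead.
Duty = $190,948.09 × 0% = $0.00.
Line 3 (28.23, Junena, 2,853 kg, $554,879.97):
Base rate for 28.23 is $1.19/kg.
Origin Junena qualifies under the Bralos–Junena agreement and 28.23 is covered: preferential rate Free applies instead.
The additional-duty order on 28.23 targets Galune, not Junena; it does not apply.
Duty = $554,879.97 × 0% = $0.00.
Total = $0.00 + $0.00 + $0.00 = $0.00.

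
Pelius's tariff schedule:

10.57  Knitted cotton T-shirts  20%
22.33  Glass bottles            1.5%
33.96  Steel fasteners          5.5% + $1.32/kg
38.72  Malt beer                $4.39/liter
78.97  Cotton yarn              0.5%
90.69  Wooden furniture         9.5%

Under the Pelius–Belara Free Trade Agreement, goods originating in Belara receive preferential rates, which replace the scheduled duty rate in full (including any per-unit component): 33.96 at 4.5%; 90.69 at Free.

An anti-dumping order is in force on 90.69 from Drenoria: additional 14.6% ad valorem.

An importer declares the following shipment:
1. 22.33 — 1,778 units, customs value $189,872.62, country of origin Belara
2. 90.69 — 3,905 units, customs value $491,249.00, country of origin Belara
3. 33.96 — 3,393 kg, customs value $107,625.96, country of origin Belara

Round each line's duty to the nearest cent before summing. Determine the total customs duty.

$7,691.26

Line 1 (22.33, Belara, 1,778 units, $189,872.62):
Base rate for 22.33 is 1.5%.
Origin Belara is the FTA partner but 22.33 is not on the preference list; base rate stands.
Duty = $189,872.62 × 1.5% = $2,848.09.
Line 2 (90.69, Belara, 3,905 units, $491,249.00):
Base rate for 90.69 is 9.5%.
Origin Belara qualifies under the Pelius–Belara agreement and 90.69 is covered: preferential rate Free applies instead.
The additional-duty order on 90.69 targets Drenoria, not Belara; it does not apply.
Duty = $491,249.00 × 0% = $0.00.
Line 3 (33.96, Belara, 3,393 kg, $107,625.96):
Base rate for 33.96 is 5.5% + $1.32/kg.
Origin Belara qualifies under the Pelius–Belara agreement and 33.96 is covered: preferential rate 4.5% applies instead.
Duty = $107,625.96 × 4.5% = $4,843.17.
Total = $2,848.09 + $0.00 + $4,843.17 = $7,691.26.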